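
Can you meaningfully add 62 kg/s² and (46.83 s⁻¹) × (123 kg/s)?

Yes

Work out the base dimensions of each:
  62 kg/s²:  kg·s⁻²
  (46.83 s⁻¹) × (123 kg/s):  [s⁻¹] · [kg·s⁻¹] = kg·s⁻²
Both are kg·s⁻², so they have the same dimensions and can be added.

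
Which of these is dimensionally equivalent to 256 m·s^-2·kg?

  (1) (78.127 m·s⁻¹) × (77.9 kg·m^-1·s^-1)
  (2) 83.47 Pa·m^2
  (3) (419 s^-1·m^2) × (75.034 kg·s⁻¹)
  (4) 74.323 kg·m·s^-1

(2)

Reference: kg·m·s⁻².
Each option:
  (1) [m·s⁻¹] · [kg·m⁻¹·s⁻¹] = kg·s⁻²
  (2) Pa·m² = N·m⁻²·m² = kg·m·s⁻²  ← same
  (3) [m²·s⁻¹] · [kg·s⁻¹] = kg·m²·s⁻²
  (4) kg·m·s⁻¹
Only (2) matches kg·m·s⁻².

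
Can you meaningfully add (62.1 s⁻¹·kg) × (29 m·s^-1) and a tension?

Yes

Expand each in SI base units:
  (62.1 s⁻¹·kg) × (29 m·s^-1):  [kg·s⁻¹] · [m·s⁻¹] = kg·m·s⁻²
  a tension:  [tension] = kg·m·s⁻²
Both are kg·m·s⁻², so they have the same dimensions and can be added.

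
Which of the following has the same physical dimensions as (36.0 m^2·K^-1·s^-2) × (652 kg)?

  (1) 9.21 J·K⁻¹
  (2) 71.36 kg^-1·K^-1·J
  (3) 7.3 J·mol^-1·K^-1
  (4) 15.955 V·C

(1)

Reference: [m²·s⁻²·K⁻¹] · [kg] = kg·m²·s⁻²·K⁻¹.
Each option:
  (1) J·K⁻¹ = N·m·K⁻¹ = kg·m²·s⁻²·K⁻¹  ← same
  (2) J·kg⁻¹·K⁻¹ = N·m·kg⁻¹·K⁻¹ = m²·s⁻²·K⁻¹
  (3) J·mol⁻¹·K⁻¹ = N·m·mol⁻¹·K⁻¹ = kg·m²·s⁻²·K⁻¹·mol⁻¹
  (4) C·V = s·A·J·C⁻¹ = kg·m²·s⁻²
Only (1) matches kg·m²·s⁻²·K⁻¹.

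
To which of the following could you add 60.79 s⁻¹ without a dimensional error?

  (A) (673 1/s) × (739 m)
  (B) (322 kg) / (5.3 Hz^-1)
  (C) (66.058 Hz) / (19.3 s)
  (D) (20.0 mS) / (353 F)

(D)

Reference: s⁻¹.
Each option:
  (A) [s⁻¹] · [m] = m·s⁻¹
  (B) [kg] / [s] = kg·s⁻¹
  (C) [s⁻¹] / [s] = s⁻²
  (D) [kg⁻¹·m⁻²·s³·A²] / [kg⁻¹·m⁻²·s⁴·A²] = s⁻¹  ← same
Only (D) matches s⁻¹.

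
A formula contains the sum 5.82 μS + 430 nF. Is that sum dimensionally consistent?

Work out the base dimensions of each:
  5.82 μS:  S = Ω⁻¹ = kg⁻¹·m⁻²·s³·A²
  430 nF:  F = C·V⁻¹ = kg⁻¹·m⁻²·s⁴·A²
kg⁻¹·m⁻²·s³·A² ≠ kg⁻¹·m⁻²·s⁴·A², so they cannot be added.

No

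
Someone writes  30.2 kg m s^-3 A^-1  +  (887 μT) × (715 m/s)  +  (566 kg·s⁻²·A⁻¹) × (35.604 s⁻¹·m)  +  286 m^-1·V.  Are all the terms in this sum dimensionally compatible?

Expand each in SI base units:
  30.2 kg m s^-3 A^-1:  kg·m·s⁻³·A⁻¹
  (887 μT) × (715 m/s):  [kg·s⁻²·A⁻¹] · [m·s⁻¹] = kg·m·s⁻³·A⁻¹
  (566 kg·s⁻²·A⁻¹) × (35.604 s⁻¹·m):  [kg·s⁻²·A⁻¹] · [m·s⁻¹] = kg·m·s⁻³·A⁻¹
  286 m^-1·V:  V·m⁻¹ = J·C⁻¹·m⁻¹ = kg·m·s⁻³·A⁻¹
Every term reduces to kg·m·s⁻³·A⁻¹.

Yes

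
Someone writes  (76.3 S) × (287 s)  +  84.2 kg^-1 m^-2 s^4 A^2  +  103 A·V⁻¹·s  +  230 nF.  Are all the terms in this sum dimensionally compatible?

Yes

Reduce each to base SI dimensions:
  (76.3 S) × (287 s):  [kg⁻¹·m⁻²·s³·A²] · [s] = kg⁻¹·m⁻²·s⁴·A²
  84.2 kg^-1 m^-2 s^4 A^2:  kg⁻¹·m⁻²·s⁴·A²
  103 A·V⁻¹·s:  A·s·V⁻¹ = A·s·(J·C⁻¹)⁻¹ = kg⁻¹·m⁻²·s⁴·A²
  230 nF:  F = C·V⁻¹ = kg⁻¹·m⁻²·s⁴·A²
Every term reduces to kg⁻¹·m⁻²·s⁴·A².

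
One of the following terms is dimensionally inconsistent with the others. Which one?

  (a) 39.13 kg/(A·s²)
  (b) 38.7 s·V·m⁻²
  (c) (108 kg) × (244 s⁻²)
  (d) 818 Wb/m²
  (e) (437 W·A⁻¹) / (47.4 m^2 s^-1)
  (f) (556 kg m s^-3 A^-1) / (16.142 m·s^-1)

Work out the base dimensions of each:
  (a) kg·s⁻²·A⁻¹
  (b) V·s·m⁻² = J·C⁻¹·s·m⁻² = kg·s⁻²·A⁻¹
  (c) [kg] · [s⁻²] = kg·s⁻²
  (d) Wb·m⁻² = V·s·m⁻² = kg·s⁻²·A⁻¹
  (e) [kg·m²·s⁻³·A⁻¹] / [m²·s⁻¹] = kg·s⁻²·A⁻¹
  (f) [kg·m·s⁻³·A⁻¹] / [m·s⁻¹] = kg·s⁻²·A⁻¹
All reduce to kg·s⁻²·A⁻¹ except (c), which is kg·s⁻².

(c)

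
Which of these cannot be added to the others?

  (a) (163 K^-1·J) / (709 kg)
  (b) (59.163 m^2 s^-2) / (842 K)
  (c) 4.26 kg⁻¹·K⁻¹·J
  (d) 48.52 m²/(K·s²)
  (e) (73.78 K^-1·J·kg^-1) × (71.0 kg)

In SI base units:
  (a) [kg·m²·s⁻²·K⁻¹] / [kg] = m²·s⁻²·K⁻¹
  (b) [m²·s⁻²] / [K] = m²·s⁻²·K⁻¹
  (c) J·kg⁻¹·K⁻¹ = N·m·kg⁻¹·K⁻¹ = m²·s⁻²·K⁻¹
  (d) m²·s⁻²·K⁻¹
  (e) [m²·s⁻²·K⁻¹] · [kg] = kg·m²·s⁻²·K⁻¹
All reduce to m²·s⁻²·K⁻¹ except (e), which is kg·m²·s⁻²·K⁻¹.

(e)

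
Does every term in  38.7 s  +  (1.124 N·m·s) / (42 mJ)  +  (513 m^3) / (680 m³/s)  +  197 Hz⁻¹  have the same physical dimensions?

Yes

Reduce each to base SI dimensions:
  38.7 s:  s
  (1.124 N·m·s) / (42 mJ):  [kg·m²·s⁻¹] / [kg·m²·s⁻²] = s
  (513 m^3) / (680 m³/s):  [m³] / [m³·s⁻¹] = s
  197 Hz⁻¹:  Hz⁻¹ = (s⁻¹)⁻¹ = s
Every term reduces to s.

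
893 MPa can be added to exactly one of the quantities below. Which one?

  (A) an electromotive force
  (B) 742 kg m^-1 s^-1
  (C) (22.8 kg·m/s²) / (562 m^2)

(C)

Reference: Pa = N·m⁻² = kg·m⁻¹·s⁻².
Each option:
  (A) [electromotive force] = kg·m²·s⁻³·A⁻¹
  (B) kg·m⁻¹·s⁻¹
  (C) [kg·m·s⁻²] / [m²] = kg·m⁻¹·s⁻²  ← same
Only (C) matches kg·m⁻¹·s⁻².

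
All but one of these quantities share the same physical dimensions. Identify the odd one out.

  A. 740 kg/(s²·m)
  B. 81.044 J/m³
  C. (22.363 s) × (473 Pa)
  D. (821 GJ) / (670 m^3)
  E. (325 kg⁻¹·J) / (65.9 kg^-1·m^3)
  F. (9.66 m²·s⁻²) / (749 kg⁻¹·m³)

Expand each in SI base units:
  A. kg·m⁻¹·s⁻²
  B. J·m⁻³ = N·m·m⁻³ = kg·m⁻¹·s⁻²
  C. [s] · [kg·m⁻¹·s⁻²] = kg·m⁻¹·s⁻¹
  D. [kg·m²·s⁻²] / [m³] = kg·m⁻¹·s⁻²
  E. [m²·s⁻²] / [kg⁻¹·m³] = kg·m⁻¹·s⁻²
  F. [m²·s⁻²] / [kg⁻¹·m³] = kg·m⁻¹·s⁻²
All reduce to kg·m⁻¹·s⁻² except C., which is kg·m⁻¹·s⁻¹.

C.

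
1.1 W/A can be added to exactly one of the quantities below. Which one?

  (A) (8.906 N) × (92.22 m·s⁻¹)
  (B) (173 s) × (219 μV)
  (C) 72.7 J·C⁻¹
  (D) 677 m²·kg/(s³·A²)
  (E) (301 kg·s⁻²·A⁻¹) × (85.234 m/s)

(C)

Reference: W·A⁻¹ = J·s⁻¹·A⁻¹ = kg·m²·s⁻³·A⁻¹.
Each option:
  (A) [kg·m·s⁻²] · [m·s⁻¹] = kg·m²·s⁻³
  (B) [s] · [kg·m²·s⁻³·A⁻¹] = kg·m²·s⁻²·A⁻¹
  (C) J·C⁻¹ = N·m·(s·A)⁻¹ = kg·m²·s⁻³·A⁻¹  ← same
  (D) kg·m²·s⁻³·A⁻²
  (E) [kg·s⁻²·A⁻¹] · [m·s⁻¹] = kg·m·s⁻³·A⁻¹
Only (C) matches kg·m²·s⁻³·A⁻¹.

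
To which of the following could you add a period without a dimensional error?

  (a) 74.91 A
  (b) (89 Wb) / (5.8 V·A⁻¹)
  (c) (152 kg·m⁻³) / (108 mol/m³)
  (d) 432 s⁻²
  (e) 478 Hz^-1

Reference: [period] = s.
Each option:
  (a) A
  (b) [kg·m²·s⁻²·A⁻¹] / [kg·m²·s⁻³·A⁻²] = s·A
  (c) [kg·m⁻³] / [m⁻³·mol] = kg·mol⁻¹
  (d) s⁻²
  (e) Hz⁻¹ = (s⁻¹)⁻¹ = s  ← same
Only (e) matches s.

(e)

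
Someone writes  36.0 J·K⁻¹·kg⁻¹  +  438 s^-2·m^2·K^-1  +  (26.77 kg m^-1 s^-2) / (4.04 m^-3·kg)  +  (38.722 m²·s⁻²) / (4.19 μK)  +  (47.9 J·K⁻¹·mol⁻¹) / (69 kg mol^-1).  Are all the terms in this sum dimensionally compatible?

Dimensions:
  36.0 J·K⁻¹·kg⁻¹:  J·kg⁻¹·K⁻¹ = N·m·kg⁻¹·K⁻¹ = m²·s⁻²·K⁻¹
  438 s^-2·m^2·K^-1:  m²·s⁻²·K⁻¹
  (26.77 kg m^-1 s^-2) / (4.04 m^-3·kg):  [kg·m⁻¹·s⁻²] / [kg·m⁻³] = m²·s⁻²
  (38.722 m²·s⁻²) / (4.19 μK):  [m²·s⁻²] / [K] = m²·s⁻²·K⁻¹
  (47.9 J·K⁻¹·mol⁻¹) / (69 kg mol^-1):  [kg·m²·s⁻²·K⁻¹·mol⁻¹] / [kg·mol⁻¹] = m²·s⁻²·K⁻¹
The terms do not share a single dimension (m²·s⁻² vs m²·s⁻²·K⁻¹).

No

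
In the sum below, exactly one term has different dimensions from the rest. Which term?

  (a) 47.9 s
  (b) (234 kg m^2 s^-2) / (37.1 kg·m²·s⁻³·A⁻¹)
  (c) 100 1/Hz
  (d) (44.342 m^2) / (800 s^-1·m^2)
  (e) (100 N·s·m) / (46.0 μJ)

Expand each in SI base units:
  (a) s
  (b) [kg·m²·s⁻²] / [kg·m²·s⁻³·A⁻¹] = s·A
  (c) Hz⁻¹ = (s⁻¹)⁻¹ = s
  (d) [m²] / [m²·s⁻¹] = s
  (e) [kg·m²·s⁻¹] / [kg·m²·s⁻²] = s
All reduce to s except (b), which is s·A.

(b)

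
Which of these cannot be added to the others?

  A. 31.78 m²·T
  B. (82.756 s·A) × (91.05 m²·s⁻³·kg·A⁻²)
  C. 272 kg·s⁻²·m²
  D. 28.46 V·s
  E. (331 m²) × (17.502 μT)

Dimensions:
  A. T·m² = Wb·m⁻²·m² = kg·m²·s⁻²·A⁻¹
  B. [s·A] · [kg·m²·s⁻³·A⁻²] = kg·m²·s⁻²·A⁻¹
  C. kg·m²·s⁻²
  D. V·s = J·C⁻¹·s = kg·m²·s⁻²·A⁻¹
  E. [m²] · [kg·s⁻²·A⁻¹] = kg·m²·s⁻²·A⁻¹
All reduce to kg·m²·s⁻²·A⁻¹ except C., which is kg·m²·s⁻².

C.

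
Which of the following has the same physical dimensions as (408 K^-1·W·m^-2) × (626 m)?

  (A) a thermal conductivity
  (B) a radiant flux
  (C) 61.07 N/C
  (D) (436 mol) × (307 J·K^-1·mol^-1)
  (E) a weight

Reference: [kg·s⁻³·K⁻¹] · [m] = kg·m·s⁻³·K⁻¹.
Each option:
  (A) [thermal conductivity] = kg·m·s⁻³·K⁻¹  ← same
  (B) [radiant flux] = kg·m²·s⁻³
  (C) N·C⁻¹ = kg·m·s⁻²·(s·A)⁻¹ = kg·m·s⁻³·A⁻¹
  (D) [mol] · [kg·m²·s⁻²·K⁻¹·mol⁻¹] = kg·m²·s⁻²·K⁻¹
  (E) [weight] = kg·m·s⁻²
Only (A) matches kg·m·s⁻³·K⁻¹.

(A)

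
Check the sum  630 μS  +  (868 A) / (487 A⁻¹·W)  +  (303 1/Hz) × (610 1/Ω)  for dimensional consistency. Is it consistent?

Reduce each to base SI dimensions:
  630 μS:  S = Ω⁻¹ = kg⁻¹·m⁻²·s³·A²
  (868 A) / (487 A⁻¹·W):  [A] / [kg·m²·s⁻³·A⁻¹] = kg⁻¹·m⁻²·s³·A²
  (303 1/Hz) × (610 1/Ω):  [s] · [kg⁻¹·m⁻²·s³·A²] = kg⁻¹·m⁻²·s⁴·A²
The terms do not share a single dimension (kg⁻¹·m⁻²·s³·A² vs kg⁻¹·m⁻²·s⁴·A²).

No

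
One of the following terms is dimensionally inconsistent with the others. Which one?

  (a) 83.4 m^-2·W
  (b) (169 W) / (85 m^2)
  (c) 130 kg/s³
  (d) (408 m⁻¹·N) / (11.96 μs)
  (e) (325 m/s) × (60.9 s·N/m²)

Dimensions:
  (a) W·m⁻² = J·s⁻¹·m⁻² = kg·s⁻³
  (b) [kg·m²·s⁻³] / [m²] = kg·s⁻³
  (c) kg·s⁻³
  (d) [kg·s⁻²] / [s] = kg·s⁻³
  (e) [m·s⁻¹] · [kg·m⁻¹·s⁻¹] = kg·s⁻²
All reduce to kg·s⁻³ except (e), which is kg·s⁻².

(e)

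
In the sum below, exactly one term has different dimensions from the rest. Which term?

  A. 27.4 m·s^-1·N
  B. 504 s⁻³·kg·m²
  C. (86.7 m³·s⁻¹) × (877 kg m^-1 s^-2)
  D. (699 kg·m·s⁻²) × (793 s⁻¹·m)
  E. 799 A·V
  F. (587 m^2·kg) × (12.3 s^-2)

F.

In SI base units:
  A. N·m·s⁻¹ = kg·m·s⁻²·m·s⁻¹ = kg·m²·s⁻³
  B. kg·m²·s⁻³
  C. [m³·s⁻¹] · [kg·m⁻¹·s⁻²] = kg·m²·s⁻³
  D. [kg·m·s⁻²] · [m·s⁻¹] = kg·m²·s⁻³
  E. V·A = J·C⁻¹·A = kg·m²·s⁻³
  F. [kg·m²] · [s⁻²] = kg·m²·s⁻²
All reduce to kg·m²·s⁻³ except F., which is kg·m²·s⁻².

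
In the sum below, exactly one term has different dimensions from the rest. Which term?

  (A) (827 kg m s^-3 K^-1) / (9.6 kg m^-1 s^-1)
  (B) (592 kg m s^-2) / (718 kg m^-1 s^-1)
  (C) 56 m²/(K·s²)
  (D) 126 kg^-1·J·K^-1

Expand each in SI base units:
  (A) [kg·m·s⁻³·K⁻¹] / [kg·m⁻¹·s⁻¹] = m²·s⁻²·K⁻¹
  (B) [kg·m·s⁻²] / [kg·m⁻¹·s⁻¹] = m²·s⁻¹
  (C) m²·s⁻²·K⁻¹
  (D) J·kg⁻¹·K⁻¹ = N·m·kg⁻¹·K⁻¹ = m²·s⁻²·K⁻¹
All reduce to m²·s⁻²·K⁻¹ except (B), which is m²·s⁻¹.

(B)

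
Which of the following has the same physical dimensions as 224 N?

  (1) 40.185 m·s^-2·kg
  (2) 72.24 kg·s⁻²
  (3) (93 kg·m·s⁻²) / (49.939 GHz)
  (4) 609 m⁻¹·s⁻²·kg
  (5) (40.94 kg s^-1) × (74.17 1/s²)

(1)

Reference: N = kg·m·s⁻².
Each option:
  (1) kg·m·s⁻²  ← same
  (2) kg·s⁻²
  (3) [kg·m·s⁻²] / [s⁻¹] = kg·m·s⁻¹
  (4) kg·m⁻¹·s⁻²
  (5) [kg·s⁻¹] · [s⁻²] = kg·s⁻³
Only (1) matches kg·m·s⁻².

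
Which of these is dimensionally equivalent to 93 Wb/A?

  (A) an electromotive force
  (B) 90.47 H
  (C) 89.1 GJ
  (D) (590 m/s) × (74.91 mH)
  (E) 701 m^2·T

Reference: Wb·A⁻¹ = V·s·A⁻¹ = kg·m²·s⁻²·A⁻².
Each option:
  (A) [electromotive force] = kg·m²·s⁻³·A⁻¹
  (B) H = V·s·A⁻¹ = kg·m²·s⁻²·A⁻²  ← same
  (C) J = N·m = kg·m²·s⁻²
  (D) [m·s⁻¹] · [kg·m²·s⁻²·A⁻²] = kg·m³·s⁻³·A⁻²
  (E) T·m² = Wb·m⁻²·m² = kg·m²·s⁻²·A⁻¹
Only (B) matches kg·m²·s⁻²·A⁻².

(B)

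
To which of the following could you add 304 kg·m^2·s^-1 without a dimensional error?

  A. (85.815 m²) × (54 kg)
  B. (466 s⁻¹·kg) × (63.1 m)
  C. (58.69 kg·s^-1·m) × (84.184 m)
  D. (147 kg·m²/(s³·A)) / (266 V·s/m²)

C.

Reference: kg·m²·s⁻¹.
Each option:
  A. [m²] · [kg] = kg·m²
  B. [kg·s⁻¹] · [m] = kg·m·s⁻¹
  C. [kg·m·s⁻¹] · [m] = kg·m²·s⁻¹  ← same
  D. [kg·m²·s⁻³·A⁻¹] / [kg·s⁻²·A⁻¹] = m²·s⁻¹
Only C. matches kg·m²·s⁻¹.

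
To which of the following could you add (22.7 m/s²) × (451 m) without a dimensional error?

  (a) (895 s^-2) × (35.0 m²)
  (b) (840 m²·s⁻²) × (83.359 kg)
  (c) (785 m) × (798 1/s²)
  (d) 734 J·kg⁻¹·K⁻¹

Reference: [m·s⁻²] · [m] = m²·s⁻².
Each option:
  (a) [s⁻²] · [m²] = m²·s⁻²  ← same
  (b) [m²·s⁻²] · [kg] = kg·m²·s⁻²
  (c) [m] · [s⁻²] = m·s⁻²
  (d) J·kg⁻¹·K⁻¹ = N·m·kg⁻¹·K⁻¹ = m²·s⁻²·K⁻¹
Only (a) matches m²·s⁻².

(a)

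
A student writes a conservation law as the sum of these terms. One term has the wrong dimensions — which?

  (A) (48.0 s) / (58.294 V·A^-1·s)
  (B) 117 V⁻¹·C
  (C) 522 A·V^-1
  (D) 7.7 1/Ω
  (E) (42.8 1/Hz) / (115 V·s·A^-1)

Work out the base dimensions of each:
  (A) [s] / [kg·m²·s⁻²·A⁻²] = kg⁻¹·m⁻²·s³·A²
  (B) C·V⁻¹ = s·A·(J·C⁻¹)⁻¹ = kg⁻¹·m⁻²·s⁴·A²
  (C) A·V⁻¹ = A·(J·C⁻¹)⁻¹ = kg⁻¹·m⁻²·s³·A²
  (D) Ω⁻¹ = (V·A⁻¹)⁻¹ = kg⁻¹·m⁻²·s³·A²
  (E) [s] / [kg·m²·s⁻²·A⁻²] = kg⁻¹·m⁻²·s³·A²
All reduce to kg⁻¹·m⁻²·s³·A² except (B), which is kg⁻¹·m⁻²·s⁴·A².

(B)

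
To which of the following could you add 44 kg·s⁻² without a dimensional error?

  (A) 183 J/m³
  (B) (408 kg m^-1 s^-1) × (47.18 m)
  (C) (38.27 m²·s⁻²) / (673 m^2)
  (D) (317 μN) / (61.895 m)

(D)

Reference: kg·s⁻².
Each option:
  (A) J·m⁻³ = N·m·m⁻³ = kg·m⁻¹·s⁻²
  (B) [kg·m⁻¹·s⁻¹] · [m] = kg·s⁻¹
  (C) [m²·s⁻²] / [m²] = s⁻²
  (D) [kg·m·s⁻²] / [m] = kg·s⁻²  ← same
Only (D) matches kg·s⁻².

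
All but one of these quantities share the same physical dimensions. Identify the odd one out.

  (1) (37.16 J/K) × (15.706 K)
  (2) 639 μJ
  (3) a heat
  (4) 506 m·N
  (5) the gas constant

(5)

Work out the base dimensions of each:
  (1) [kg·m²·s⁻²·K⁻¹] · [K] = kg·m²·s⁻²
  (2) J = N·m = kg·m²·s⁻²
  (3) [heat] = kg·m²·s⁻²
  (4) N·m = kg·m·s⁻²·m = kg·m²·s⁻²
  (5) [gas constant] = kg·m²·s⁻²·K⁻¹·mol⁻¹
All reduce to kg·m²·s⁻² except (5), which is kg·m²·s⁻²·K⁻¹·mol⁻¹.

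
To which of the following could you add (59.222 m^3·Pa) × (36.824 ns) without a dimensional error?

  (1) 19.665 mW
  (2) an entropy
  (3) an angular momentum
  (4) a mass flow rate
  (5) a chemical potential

(3)

Reference: [kg·m²·s⁻²] · [s] = kg·m²·s⁻¹.
Each option:
  (1) W = J·s⁻¹ = kg·m²·s⁻³
  (2) [entropy] = kg·m²·s⁻²·K⁻¹
  (3) [angular momentum] = kg·m²·s⁻¹  ← same
  (4) [mass flow rate] = kg·s⁻¹
  (5) [chemical potential] = kg·m²·s⁻²·mol⁻¹
Only (3) matches kg·m²·s⁻¹.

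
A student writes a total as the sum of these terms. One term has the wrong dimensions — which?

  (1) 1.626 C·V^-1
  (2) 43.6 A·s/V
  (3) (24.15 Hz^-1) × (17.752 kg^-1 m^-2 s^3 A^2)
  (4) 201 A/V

(4)

Reduce each to base SI dimensions:
  (1) C·V⁻¹ = s·A·(J·C⁻¹)⁻¹ = kg⁻¹·m⁻²·s⁴·A²
  (2) A·s·V⁻¹ = A·s·(J·C⁻¹)⁻¹ = kg⁻¹·m⁻²·s⁴·A²
  (3) [s] · [kg⁻¹·m⁻²·s³·A²] = kg⁻¹·m⁻²·s⁴·A²
  (4) A·V⁻¹ = A·(J·C⁻¹)⁻¹ = kg⁻¹·m⁻²·s³·A²
All reduce to kg⁻¹·m⁻²·s⁴·A² except (4), which is kg⁻¹·m⁻²·s³·A².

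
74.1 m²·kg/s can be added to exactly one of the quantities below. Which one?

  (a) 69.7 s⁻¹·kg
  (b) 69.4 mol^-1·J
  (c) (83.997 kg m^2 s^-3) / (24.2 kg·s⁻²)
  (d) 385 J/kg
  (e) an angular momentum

(e)

Reference: kg·m²·s⁻¹.
Each option:
  (a) kg·s⁻¹
  (b) J·mol⁻¹ = N·m·mol⁻¹ = kg·m²·s⁻²·mol⁻¹
  (c) [kg·m²·s⁻³] / [kg·s⁻²] = m²·s⁻¹
  (d) J·kg⁻¹ = N·m·kg⁻¹ = m²·s⁻²
  (e) [angular momentum] = kg·m²·s⁻¹  ← same
Only (e) matches kg·m²·s⁻¹.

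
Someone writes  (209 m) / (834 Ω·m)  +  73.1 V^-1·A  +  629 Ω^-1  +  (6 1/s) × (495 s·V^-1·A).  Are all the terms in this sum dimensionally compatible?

Reduce each to base SI dimensions:
  (209 m) / (834 Ω·m):  [m] / [kg·m³·s⁻³·A⁻²] = kg⁻¹·m⁻²·s³·A²
  73.1 V^-1·A:  A·V⁻¹ = A·(J·C⁻¹)⁻¹ = kg⁻¹·m⁻²·s³·A²
  629 Ω^-1:  Ω⁻¹ = (V·A⁻¹)⁻¹ = kg⁻¹·m⁻²·s³·A²
  (6 1/s) × (495 s·V^-1·A):  [s⁻¹] · [kg⁻¹·m⁻²·s⁴·A²] = kg⁻¹·m⁻²·s³·A²
Every term reduces to kg⁻¹·m⁻²·s³·A².

Yes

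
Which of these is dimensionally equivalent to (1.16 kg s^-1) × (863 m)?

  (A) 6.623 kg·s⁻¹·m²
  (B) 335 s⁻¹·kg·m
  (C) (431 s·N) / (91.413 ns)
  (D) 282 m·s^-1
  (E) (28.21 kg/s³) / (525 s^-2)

Reference: [kg·s⁻¹] · [m] = kg·m·s⁻¹.
Each option:
  (A) kg·m²·s⁻¹
  (B) kg·m·s⁻¹  ← same
  (C) [kg·m·s⁻¹] / [s] = kg·m·s⁻²
  (D) m·s⁻¹
  (E) [kg·s⁻³] / [s⁻²] = kg·s⁻¹
Only (B) matches kg·m·s⁻¹.

(B)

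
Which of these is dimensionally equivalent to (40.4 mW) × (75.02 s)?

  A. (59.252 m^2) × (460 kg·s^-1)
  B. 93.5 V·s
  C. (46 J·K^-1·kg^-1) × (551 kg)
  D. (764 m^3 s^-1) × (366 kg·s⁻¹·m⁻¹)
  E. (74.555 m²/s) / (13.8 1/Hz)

Reference: [kg·m²·s⁻³] · [s] = kg·m²·s⁻².
Each option:
  A. [m²] · [kg·s⁻¹] = kg·m²·s⁻¹
  B. V·s = J·C⁻¹·s = kg·m²·s⁻²·A⁻¹
  C. [m²·s⁻²·K⁻¹] · [kg] = kg·m²·s⁻²·K⁻¹
  D. [m³·s⁻¹] · [kg·m⁻¹·s⁻¹] = kg·m²·s⁻²  ← same
  E. [m²·s⁻¹] / [s] = m²·s⁻²
Only D. matches kg·m²·s⁻².

D.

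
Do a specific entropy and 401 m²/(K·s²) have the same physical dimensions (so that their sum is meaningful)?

In SI base units:
  a specific entropy:  [specific entropy] = m²·s⁻²·K⁻¹
  401 m²/(K·s²):  m²·s⁻²·K⁻¹
Both are m²·s⁻²·K⁻¹, so they have the same dimensions and can be added.

Yes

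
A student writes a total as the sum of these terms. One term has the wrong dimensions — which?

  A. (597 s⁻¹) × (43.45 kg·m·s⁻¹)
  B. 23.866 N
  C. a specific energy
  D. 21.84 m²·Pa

Expand each in SI base units:
  A. [s⁻¹] · [kg·m·s⁻¹] = kg·m·s⁻²
  B. N = kg·m·s⁻²
  C. [specific energy] = m²·s⁻²
  D. Pa·m² = N·m⁻²·m² = kg·m·s⁻²
All reduce to kg·m·s⁻² except C., which is m²·s⁻².

C.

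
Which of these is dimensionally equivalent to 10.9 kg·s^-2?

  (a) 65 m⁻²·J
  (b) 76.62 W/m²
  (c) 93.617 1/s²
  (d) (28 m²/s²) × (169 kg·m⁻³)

Reference: kg·s⁻².
Each option:
  (a) J·m⁻² = N·m·m⁻² = kg·s⁻²  ← same
  (b) W·m⁻² = J·s⁻¹·m⁻² = kg·s⁻³
  (c) s⁻²
  (d) [m²·s⁻²] · [kg·m⁻³] = kg·m⁻¹·s⁻²
Only (a) matches kg·s⁻².

(a)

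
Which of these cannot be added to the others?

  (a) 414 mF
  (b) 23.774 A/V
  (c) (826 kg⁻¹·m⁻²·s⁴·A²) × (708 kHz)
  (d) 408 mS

Dimensions:
  (a) F = C·V⁻¹ = kg⁻¹·m⁻²·s⁴·A²
  (b) A·V⁻¹ = A·(J·C⁻¹)⁻¹ = kg⁻¹·m⁻²·s³·A²
  (c) [kg⁻¹·m⁻²·s⁴·A²] · [s⁻¹] = kg⁻¹·m⁻²·s³·A²
  (d) S = Ω⁻¹ = kg⁻¹·m⁻²·s³·A²
All reduce to kg⁻¹·m⁻²·s³·A² except (a), which is kg⁻¹·m⁻²·s⁴·A².

(a)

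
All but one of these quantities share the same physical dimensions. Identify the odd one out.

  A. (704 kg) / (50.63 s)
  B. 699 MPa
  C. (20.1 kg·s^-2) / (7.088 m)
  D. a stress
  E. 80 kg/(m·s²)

A.

In SI base units:
  A. [kg] / [s] = kg·s⁻¹
  B. Pa = N·m⁻² = kg·m⁻¹·s⁻²
  C. [kg·s⁻²] / [m] = kg·m⁻¹·s⁻²
  D. [stress] = kg·m⁻¹·s⁻²
  E. kg·m⁻¹·s⁻²
All reduce to kg·m⁻¹·s⁻² except A., which is kg·s⁻¹.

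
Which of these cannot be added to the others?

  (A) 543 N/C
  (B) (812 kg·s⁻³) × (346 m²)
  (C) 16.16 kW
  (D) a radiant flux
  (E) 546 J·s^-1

(A)

Work out the base dimensions of each:
  (A) N·C⁻¹ = kg·m·s⁻²·(s·A)⁻¹ = kg·m·s⁻³·A⁻¹
  (B) [kg·s⁻³] · [m²] = kg·m²·s⁻³
  (C) W = J·s⁻¹ = kg·m²·s⁻³
  (D) [radiant flux] = kg·m²·s⁻³
  (E) J·s⁻¹ = N·m·s⁻¹ = kg·m²·s⁻³
All reduce to kg·m²·s⁻³ except (A), which is kg·m·s⁻³·A⁻¹.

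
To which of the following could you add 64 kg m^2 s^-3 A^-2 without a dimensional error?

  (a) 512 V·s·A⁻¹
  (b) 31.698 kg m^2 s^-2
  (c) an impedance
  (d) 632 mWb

Reference: kg·m²·s⁻³·A⁻².
Each option:
  (a) V·s·A⁻¹ = J·C⁻¹·s·A⁻¹ = kg·m²·s⁻²·A⁻²
  (b) kg·m²·s⁻²
  (c) [impedance] = kg·m²·s⁻³·A⁻²  ← same
  (d) Wb = V·s = kg·m²·s⁻²·A⁻¹
Only (c) matches kg·m²·s⁻³·A⁻².

(c)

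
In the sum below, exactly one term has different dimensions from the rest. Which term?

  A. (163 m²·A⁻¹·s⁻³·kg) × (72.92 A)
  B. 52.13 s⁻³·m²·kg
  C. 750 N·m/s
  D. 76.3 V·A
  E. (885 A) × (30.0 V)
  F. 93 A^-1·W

In SI base units:
  A. [kg·m²·s⁻³·A⁻¹] · [A] = kg·m²·s⁻³
  B. kg·m²·s⁻³
  C. N·m·s⁻¹ = kg·m·s⁻²·m·s⁻¹ = kg·m²·s⁻³
  D. V·A = J·C⁻¹·A = kg·m²·s⁻³
  E. [A] · [kg·m²·s⁻³·A⁻¹] = kg·m²·s⁻³
  F. W·A⁻¹ = J·s⁻¹·A⁻¹ = kg·m²·s⁻³·A⁻¹
All reduce to kg·m²·s⁻³ except F., which is kg·m²·s⁻³·A⁻¹.

F.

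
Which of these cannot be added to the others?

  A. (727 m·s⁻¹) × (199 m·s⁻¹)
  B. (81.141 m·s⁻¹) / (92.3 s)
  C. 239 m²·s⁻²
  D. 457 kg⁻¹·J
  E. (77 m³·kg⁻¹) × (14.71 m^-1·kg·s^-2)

B.

Work out the base dimensions of each:
  A. [m·s⁻¹] · [m·s⁻¹] = m²·s⁻²
  B. [m·s⁻¹] / [s] = m·s⁻²
  C. m²·s⁻²
  D. J·kg⁻¹ = N·m·kg⁻¹ = m²·s⁻²
  E. [kg⁻¹·m³] · [kg·m⁻¹·s⁻²] = m²·s⁻²
All reduce to m²·s⁻² except B., which is m·s⁻².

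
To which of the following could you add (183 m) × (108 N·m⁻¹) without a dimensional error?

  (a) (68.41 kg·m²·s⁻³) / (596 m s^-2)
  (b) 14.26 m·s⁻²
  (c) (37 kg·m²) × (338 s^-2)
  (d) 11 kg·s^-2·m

Reference: [m] · [kg·s⁻²] = kg·m·s⁻².
Each option:
  (a) [kg·m²·s⁻³] / [m·s⁻²] = kg·m·s⁻¹
  (b) m·s⁻²
  (c) [kg·m²] · [s⁻²] = kg·m²·s⁻²
  (d) kg·m·s⁻²  ← same
Only (d) matches kg·m·s⁻².

(d)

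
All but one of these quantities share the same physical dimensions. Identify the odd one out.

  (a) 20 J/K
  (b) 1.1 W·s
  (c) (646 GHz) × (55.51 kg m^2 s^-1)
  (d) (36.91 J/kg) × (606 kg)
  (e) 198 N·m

Work out the base dimensions of each:
  (a) J·K⁻¹ = N·m·K⁻¹ = kg·m²·s⁻²·K⁻¹
  (b) W·s = J·s⁻¹·s = kg·m²·s⁻²
  (c) [s⁻¹] · [kg·m²·s⁻¹] = kg·m²·s⁻²
  (d) [m²·s⁻²] · [kg] = kg·m²·s⁻²
  (e) N·m = kg·m·s⁻²·m = kg·m²·s⁻²
All reduce to kg·m²·s⁻² except (a), which is kg·m²·s⁻²·K⁻¹.

(a)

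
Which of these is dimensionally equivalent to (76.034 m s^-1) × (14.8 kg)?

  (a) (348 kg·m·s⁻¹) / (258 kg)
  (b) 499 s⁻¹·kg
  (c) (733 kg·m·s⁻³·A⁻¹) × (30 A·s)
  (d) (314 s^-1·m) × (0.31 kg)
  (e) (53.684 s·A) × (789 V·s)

(d)

Reference: [m·s⁻¹] · [kg] = kg·m·s⁻¹.
Each option:
  (a) [kg·m·s⁻¹] / [kg] = m·s⁻¹
  (b) kg·s⁻¹
  (c) [kg·m·s⁻³·A⁻¹] · [s·A] = kg·m·s⁻²
  (d) [m·s⁻¹] · [kg] = kg·m·s⁻¹  ← same
  (e) [s·A] · [kg·m²·s⁻²·A⁻¹] = kg·m²·s⁻¹
Only (d) matches kg·m·s⁻¹.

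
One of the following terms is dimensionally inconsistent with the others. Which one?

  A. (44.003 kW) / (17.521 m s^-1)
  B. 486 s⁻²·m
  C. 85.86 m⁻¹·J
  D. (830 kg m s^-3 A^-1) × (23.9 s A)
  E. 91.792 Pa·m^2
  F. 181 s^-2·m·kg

Work out the base dimensions of each:
  A. [kg·m²·s⁻³] / [m·s⁻¹] = kg·m·s⁻²
  B. m·s⁻²
  C. J·m⁻¹ = N·m·m⁻¹ = kg·m·s⁻²
  D. [kg·m·s⁻³·A⁻¹] · [s·A] = kg·m·s⁻²
  E. Pa·m² = N·m⁻²·m² = kg·m·s⁻²
  F. kg·m·s⁻²
All reduce to kg·m·s⁻² except B., which is m·s⁻².

B.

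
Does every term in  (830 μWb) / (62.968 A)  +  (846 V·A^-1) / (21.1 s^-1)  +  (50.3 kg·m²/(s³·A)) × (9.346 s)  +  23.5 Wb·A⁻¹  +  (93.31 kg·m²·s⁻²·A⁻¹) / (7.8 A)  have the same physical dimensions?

No

Reduce each to base SI dimensions:
  (830 μWb) / (62.968 A):  [kg·m²·s⁻²·A⁻¹] / [A] = kg·m²·s⁻²·A⁻²
  (846 V·A^-1) / (21.1 s^-1):  [kg·m²·s⁻³·A⁻²] / [s⁻¹] = kg·m²·s⁻²·A⁻²
  (50.3 kg·m²/(s³·A)) × (9.346 s):  [kg·m²·s⁻³·A⁻¹] · [s] = kg·m²·s⁻²·A⁻¹
  23.5 Wb·A⁻¹:  Wb·A⁻¹ = V·s·A⁻¹ = kg·m²·s⁻²·A⁻²
  (93.31 kg·m²·s⁻²·A⁻¹) / (7.8 A):  [kg·m²·s⁻²·A⁻¹] / [A] = kg·m²·s⁻²·A⁻²
The terms do not share a single dimension (kg·m²·s⁻²·A⁻² vs kg·m²·s⁻²·A⁻¹).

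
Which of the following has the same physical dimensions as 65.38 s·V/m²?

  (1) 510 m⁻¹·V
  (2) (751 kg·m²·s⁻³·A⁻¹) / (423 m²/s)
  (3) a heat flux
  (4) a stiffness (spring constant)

(2)

Reference: V·s·m⁻² = J·C⁻¹·s·m⁻² = kg·s⁻²·A⁻¹.
Each option:
  (1) V·m⁻¹ = J·C⁻¹·m⁻¹ = kg·m·s⁻³·A⁻¹
  (2) [kg·m²·s⁻³·A⁻¹] / [m²·s⁻¹] = kg·s⁻²·A⁻¹  ← same
  (3) [heat flux] = kg·s⁻³
  (4) [stiffness (spring constant)] = kg·s⁻²
Only (2) matches kg·s⁻²·A⁻¹.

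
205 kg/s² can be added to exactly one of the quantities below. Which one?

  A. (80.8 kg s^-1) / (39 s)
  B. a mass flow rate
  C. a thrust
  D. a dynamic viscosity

A.

Reference: kg·s⁻².
Each option:
  A. [kg·s⁻¹] / [s] = kg·s⁻²  ← same
  B. [mass flow rate] = kg·s⁻¹
  C. [thrust] = kg·m·s⁻²
  D. [dynamic viscosity] = kg·m⁻¹·s⁻¹
Only A. matches kg·s⁻².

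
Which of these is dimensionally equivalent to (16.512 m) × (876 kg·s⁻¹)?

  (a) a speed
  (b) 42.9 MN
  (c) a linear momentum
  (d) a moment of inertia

Reference: [m] · [kg·s⁻¹] = kg·m·s⁻¹.
Each option:
  (a) [speed] = m·s⁻¹
  (b) N = kg·m·s⁻²
  (c) [linear momentum] = kg·m·s⁻¹  ← same
  (d) [moment of inertia] = kg·m²
Only (c) matches kg·m·s⁻¹.

(c)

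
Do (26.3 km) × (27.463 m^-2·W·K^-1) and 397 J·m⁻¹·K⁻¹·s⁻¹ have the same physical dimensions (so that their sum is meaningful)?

Work out the base dimensions of each:
  (26.3 km) × (27.463 m^-2·W·K^-1):  [m] · [kg·s⁻³·K⁻¹] = kg·m·s⁻³·K⁻¹
  397 J·m⁻¹·K⁻¹·s⁻¹:  J·s⁻¹·m⁻¹·K⁻¹ = N·m·s⁻¹·m⁻¹·K⁻¹ = kg·m·s⁻³·K⁻¹
Both are kg·m·s⁻³·K⁻¹, so they have the same dimensions and can be added.

Yes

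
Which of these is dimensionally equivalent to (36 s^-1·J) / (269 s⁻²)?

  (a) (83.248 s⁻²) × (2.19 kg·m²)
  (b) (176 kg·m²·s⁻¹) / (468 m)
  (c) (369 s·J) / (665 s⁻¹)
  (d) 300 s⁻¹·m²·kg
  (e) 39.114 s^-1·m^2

(d)

Reference: [kg·m²·s⁻³] / [s⁻²] = kg·m²·s⁻¹.
Each option:
  (a) [s⁻²] · [kg·m²] = kg·m²·s⁻²
  (b) [kg·m²·s⁻¹] / [m] = kg·m·s⁻¹
  (c) [kg·m²·s⁻¹] / [s⁻¹] = kg·m²
  (d) kg·m²·s⁻¹  ← same
  (e) m²·s⁻¹
Only (d) matches kg·m²·s⁻¹.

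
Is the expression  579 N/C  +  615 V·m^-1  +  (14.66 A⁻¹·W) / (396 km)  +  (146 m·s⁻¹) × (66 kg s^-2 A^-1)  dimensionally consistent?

Dimensions:
  579 N/C:  N·C⁻¹ = kg·m·s⁻²·(s·A)⁻¹ = kg·m·s⁻³·A⁻¹
  615 V·m^-1:  V·m⁻¹ = J·C⁻¹·m⁻¹ = kg·m·s⁻³·A⁻¹
  (14.66 A⁻¹·W) / (396 km):  [kg·m²·s⁻³·A⁻¹] / [m] = kg·m·s⁻³·A⁻¹
  (146 m·s⁻¹) × (66 kg s^-2 A^-1):  [m·s⁻¹] · [kg·s⁻²·A⁻¹] = kg·m·s⁻³·A⁻¹
Every term reduces to kg·m·s⁻³·A⁻¹.

Yes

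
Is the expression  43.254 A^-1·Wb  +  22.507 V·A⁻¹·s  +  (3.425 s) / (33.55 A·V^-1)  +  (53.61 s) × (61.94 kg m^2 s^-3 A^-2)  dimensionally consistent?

Yes

Work out the base dimensions of each:
  43.254 A^-1·Wb:  Wb·A⁻¹ = V·s·A⁻¹ = kg·m²·s⁻²·A⁻²
  22.507 V·A⁻¹·s:  V·s·A⁻¹ = J·C⁻¹·s·A⁻¹ = kg·m²·s⁻²·A⁻²
  (3.425 s) / (33.55 A·V^-1):  [s] / [kg⁻¹·m⁻²·s³·A²] = kg·m²·s⁻²·A⁻²
  (53.61 s) × (61.94 kg m^2 s^-3 A^-2):  [s] · [kg·m²·s⁻³·A⁻²] = kg·m²·s⁻²·A⁻²
Every term reduces to kg·m²·s⁻²·A⁻².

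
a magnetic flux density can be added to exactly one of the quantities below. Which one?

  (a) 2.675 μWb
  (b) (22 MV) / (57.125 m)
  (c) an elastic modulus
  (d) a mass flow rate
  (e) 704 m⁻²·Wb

(e)

Reference: [magnetic flux density] = kg·s⁻²·A⁻¹.
Each option:
  (a) Wb = V·s = kg·m²·s⁻²·A⁻¹
  (b) [kg·m²·s⁻³·A⁻¹] / [m] = kg·m·s⁻³·A⁻¹
  (c) [elastic modulus] = kg·m⁻¹·s⁻²
  (d) [mass flow rate] = kg·s⁻¹
  (e) Wb·m⁻² = V·s·m⁻² = kg·s⁻²·A⁻¹  ← same
Only (e) matches kg·s⁻²·A⁻¹.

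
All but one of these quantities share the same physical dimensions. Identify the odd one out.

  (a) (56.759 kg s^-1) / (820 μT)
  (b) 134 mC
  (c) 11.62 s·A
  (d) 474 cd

Reduce each to base SI dimensions:
  (a) [kg·s⁻¹] / [kg·s⁻²·A⁻¹] = s·A
  (b) C = s·A
  (c) A·s = s·A
  (d) cd
All reduce to s·A except (d), which is cd.

(d)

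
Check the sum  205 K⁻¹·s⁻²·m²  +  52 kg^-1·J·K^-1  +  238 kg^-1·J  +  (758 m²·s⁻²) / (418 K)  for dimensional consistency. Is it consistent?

No

Reduce each to base SI dimensions:
  205 K⁻¹·s⁻²·m²:  m²·s⁻²·K⁻¹
  52 kg^-1·J·K^-1:  J·kg⁻¹·K⁻¹ = N·m·kg⁻¹·K⁻¹ = m²·s⁻²·K⁻¹
  238 kg^-1·J:  J·kg⁻¹ = N·m·kg⁻¹ = m²·s⁻²
  (758 m²·s⁻²) / (418 K):  [m²·s⁻²] / [K] = m²·s⁻²·K⁻¹
The terms do not share a single dimension (m²·s⁻² vs m²·s⁻²·K⁻¹).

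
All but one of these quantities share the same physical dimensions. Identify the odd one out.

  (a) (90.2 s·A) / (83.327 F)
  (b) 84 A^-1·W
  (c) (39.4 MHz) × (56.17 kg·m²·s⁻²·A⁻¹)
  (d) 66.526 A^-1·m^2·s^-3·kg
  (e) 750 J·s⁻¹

(e)

In SI base units:
  (a) [s·A] / [kg⁻¹·m⁻²·s⁴·A²] = kg·m²·s⁻³·A⁻¹
  (b) W·A⁻¹ = J·s⁻¹·A⁻¹ = kg·m²·s⁻³·A⁻¹
  (c) [s⁻¹] · [kg·m²·s⁻²·A⁻¹] = kg·m²·s⁻³·A⁻¹
  (d) kg·m²·s⁻³·A⁻¹
  (e) J·s⁻¹ = N·m·s⁻¹ = kg·m²·s⁻³
All reduce to kg·m²·s⁻³·A⁻¹ except (e), which is kg·m²·s⁻³.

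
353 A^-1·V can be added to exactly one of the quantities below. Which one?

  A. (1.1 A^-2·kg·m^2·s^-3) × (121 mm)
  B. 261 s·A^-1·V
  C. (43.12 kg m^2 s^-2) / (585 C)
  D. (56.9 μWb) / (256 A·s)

D.

Reference: V·A⁻¹ = J·C⁻¹·A⁻¹ = kg·m²·s⁻³·A⁻².
Each option:
  A. [kg·m²·s⁻³·A⁻²] · [m] = kg·m³·s⁻³·A⁻²
  B. V·s·A⁻¹ = J·C⁻¹·s·A⁻¹ = kg·m²·s⁻²·A⁻²
  C. [kg·m²·s⁻²] / [s·A] = kg·m²·s⁻³·A⁻¹
  D. [kg·m²·s⁻²·A⁻¹] / [s·A] = kg·m²·s⁻³·A⁻²  ← same
Only D. matches kg·m²·s⁻³·A⁻².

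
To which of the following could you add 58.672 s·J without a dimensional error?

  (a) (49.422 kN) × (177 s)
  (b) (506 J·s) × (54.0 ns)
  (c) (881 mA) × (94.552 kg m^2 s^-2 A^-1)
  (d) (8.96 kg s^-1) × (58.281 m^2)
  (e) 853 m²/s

(d)

Reference: J·s = N·m·s = kg·m²·s⁻¹.
Each option:
  (a) [kg·m·s⁻²] · [s] = kg·m·s⁻¹
  (b) [kg·m²·s⁻¹] · [s] = kg·m²
  (c) [A] · [kg·m²·s⁻²·A⁻¹] = kg·m²·s⁻²
  (d) [kg·s⁻¹] · [m²] = kg·m²·s⁻¹  ← same
  (e) m²·s⁻¹
Only (d) matches kg·m²·s⁻¹.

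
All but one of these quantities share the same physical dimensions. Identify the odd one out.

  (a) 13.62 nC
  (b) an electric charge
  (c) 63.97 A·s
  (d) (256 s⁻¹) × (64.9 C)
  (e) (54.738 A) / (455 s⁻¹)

Reduce each to base SI dimensions:
  (a) C = s·A
  (b) [electric charge] = s·A
  (c) A·s = s·A
  (d) [s⁻¹] · [s·A] = A
  (e) [A] / [s⁻¹] = s·A
All reduce to s·A except (d), which is A.

(d)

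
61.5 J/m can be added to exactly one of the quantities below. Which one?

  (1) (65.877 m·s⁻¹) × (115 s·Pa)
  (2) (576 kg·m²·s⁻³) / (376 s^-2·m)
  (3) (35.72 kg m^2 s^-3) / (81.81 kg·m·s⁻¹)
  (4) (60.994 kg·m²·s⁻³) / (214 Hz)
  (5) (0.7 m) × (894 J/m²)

(5)

Reference: J·m⁻¹ = N·m·m⁻¹ = kg·m·s⁻².
Each option:
  (1) [m·s⁻¹] · [kg·m⁻¹·s⁻¹] = kg·s⁻²
  (2) [kg·m²·s⁻³] / [m·s⁻²] = kg·m·s⁻¹
  (3) [kg·m²·s⁻³] / [kg·m·s⁻¹] = m·s⁻²
  (4) [kg·m²·s⁻³] / [s⁻¹] = kg·m²·s⁻²
  (5) [m] · [kg·s⁻²] = kg·m·s⁻²  ← same
Only (5) matches kg·m·s⁻².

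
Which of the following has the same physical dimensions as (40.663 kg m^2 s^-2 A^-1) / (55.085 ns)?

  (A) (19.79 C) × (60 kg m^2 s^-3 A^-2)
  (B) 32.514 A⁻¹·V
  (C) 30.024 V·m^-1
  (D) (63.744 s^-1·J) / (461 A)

(D)

Reference: [kg·m²·s⁻²·A⁻¹] / [s] = kg·m²·s⁻³·A⁻¹.
Each option:
  (A) [s·A] · [kg·m²·s⁻³·A⁻²] = kg·m²·s⁻²·A⁻¹
  (B) V·A⁻¹ = J·C⁻¹·A⁻¹ = kg·m²·s⁻³·A⁻²
  (C) V·m⁻¹ = J·C⁻¹·m⁻¹ = kg·m·s⁻³·A⁻¹
  (D) [kg·m²·s⁻³] / [A] = kg·m²·s⁻³·A⁻¹  ← same
Only (D) matches kg·m²·s⁻³·A⁻¹.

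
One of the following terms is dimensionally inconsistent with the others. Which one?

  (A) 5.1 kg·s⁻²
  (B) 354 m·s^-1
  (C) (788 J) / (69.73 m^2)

(B)

Reduce each to base SI dimensions:
  (A) kg·s⁻²
  (B) m·s⁻¹
  (C) [kg·m²·s⁻²] / [m²] = kg·s⁻²
All reduce to kg·s⁻² except (B), which is m·s⁻¹.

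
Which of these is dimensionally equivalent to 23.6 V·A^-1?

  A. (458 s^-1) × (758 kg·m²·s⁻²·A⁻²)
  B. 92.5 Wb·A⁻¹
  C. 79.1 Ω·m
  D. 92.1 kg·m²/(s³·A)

Reference: V·A⁻¹ = J·C⁻¹·A⁻¹ = kg·m²·s⁻³·A⁻².
Each option:
  A. [s⁻¹] · [kg·m²·s⁻²·A⁻²] = kg·m²·s⁻³·A⁻²  ← same
  B. Wb·A⁻¹ = V·s·A⁻¹ = kg·m²·s⁻²·A⁻²
  C. Ω·m = V·A⁻¹·m = kg·m³·s⁻³·A⁻²
  D. kg·m²·s⁻³·A⁻¹
Only A. matches kg·m²·s⁻³·A⁻².

A.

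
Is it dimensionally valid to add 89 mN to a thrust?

Yes

Work out the base dimensions of each:
  89 mN:  N = kg·m·s⁻²
  a thrust:  [thrust] = kg·m·s⁻²
Both are kg·m·s⁻², so they have the same dimensions and can be added.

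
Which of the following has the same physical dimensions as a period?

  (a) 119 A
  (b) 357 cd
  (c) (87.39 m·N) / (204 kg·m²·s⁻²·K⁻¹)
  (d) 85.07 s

Reference: [period] = s.
Each option:
  (a) A
  (b) cd
  (c) [kg·m²·s⁻²] / [kg·m²·s⁻²·K⁻¹] = K
  (d) s  ← same
Only (d) matches s.

(d)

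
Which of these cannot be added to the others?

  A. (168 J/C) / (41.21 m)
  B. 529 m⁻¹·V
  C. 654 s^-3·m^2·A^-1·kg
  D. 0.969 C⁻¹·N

Work out the base dimensions of each:
  A. [kg·m²·s⁻³·A⁻¹] / [m] = kg·m·s⁻³·A⁻¹
  B. V·m⁻¹ = J·C⁻¹·m⁻¹ = kg·m·s⁻³·A⁻¹
  C. kg·m²·s⁻³·A⁻¹
  D. N·C⁻¹ = kg·m·s⁻²·(s·A)⁻¹ = kg·m·s⁻³·A⁻¹
All reduce to kg·m·s⁻³·A⁻¹ except C., which is kg·m²·s⁻³·A⁻¹.

C.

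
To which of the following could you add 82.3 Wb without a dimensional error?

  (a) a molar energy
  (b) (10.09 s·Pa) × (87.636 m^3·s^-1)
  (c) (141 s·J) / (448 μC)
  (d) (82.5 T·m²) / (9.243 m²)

Reference: Wb = V·s = kg·m²·s⁻²·A⁻¹.
Each option:
  (a) [molar energy] = kg·m²·s⁻²·mol⁻¹
  (b) [kg·m⁻¹·s⁻¹] · [m³·s⁻¹] = kg·m²·s⁻²
  (c) [kg·m²·s⁻¹] / [s·A] = kg·m²·s⁻²·A⁻¹  ← same
  (d) [kg·m²·s⁻²·A⁻¹] / [m²] = kg·s⁻²·A⁻¹
Only (c) matches kg·m²·s⁻²·A⁻¹.

(c)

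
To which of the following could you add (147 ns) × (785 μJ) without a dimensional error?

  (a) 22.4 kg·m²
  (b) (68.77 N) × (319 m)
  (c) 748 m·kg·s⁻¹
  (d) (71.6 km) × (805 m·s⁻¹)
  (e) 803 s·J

(e)

Reference: [s] · [kg·m²·s⁻²] = kg·m²·s⁻¹.
Each option:
  (a) kg·m²
  (b) [kg·m·s⁻²] · [m] = kg·m²·s⁻²
  (c) kg·m·s⁻¹
  (d) [m] · [m·s⁻¹] = m²·s⁻¹
  (e) J·s = N·m·s = kg·m²·s⁻¹  ← same
Only (e) matches kg·m²·s⁻¹.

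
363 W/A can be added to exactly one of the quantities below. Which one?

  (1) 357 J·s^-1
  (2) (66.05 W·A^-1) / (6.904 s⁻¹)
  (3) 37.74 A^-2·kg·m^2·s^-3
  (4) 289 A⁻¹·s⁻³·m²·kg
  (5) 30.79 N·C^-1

(4)

Reference: W·A⁻¹ = J·s⁻¹·A⁻¹ = kg·m²·s⁻³·A⁻¹.
Each option:
  (1) J·s⁻¹ = N·m·s⁻¹ = kg·m²·s⁻³
  (2) [kg·m²·s⁻³·A⁻¹] / [s⁻¹] = kg·m²·s⁻²·A⁻¹
  (3) kg·m²·s⁻³·A⁻²
  (4) kg·m²·s⁻³·A⁻¹  ← same
  (5) N·C⁻¹ = kg·m·s⁻²·(s·A)⁻¹ = kg·m·s⁻³·A⁻¹
Only (4) matches kg·m²·s⁻³·A⁻¹.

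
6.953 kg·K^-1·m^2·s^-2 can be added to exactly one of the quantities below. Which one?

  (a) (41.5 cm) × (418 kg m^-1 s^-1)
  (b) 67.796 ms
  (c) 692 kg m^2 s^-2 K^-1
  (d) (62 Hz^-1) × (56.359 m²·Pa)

Reference: kg·m²·s⁻²·K⁻¹.
Each option:
  (a) [m] · [kg·m⁻¹·s⁻¹] = kg·s⁻¹
  (b) s
  (c) kg·m²·s⁻²·K⁻¹  ← same
  (d) [s] · [kg·m·s⁻²] = kg·m·s⁻¹
Only (c) matches kg·m²·s⁻²·K⁻¹.

(c)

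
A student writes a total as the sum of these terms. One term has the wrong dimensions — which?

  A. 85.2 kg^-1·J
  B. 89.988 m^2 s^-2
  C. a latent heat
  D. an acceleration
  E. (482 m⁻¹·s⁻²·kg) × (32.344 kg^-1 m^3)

Work out the base dimensions of each:
  A. J·kg⁻¹ = N·m·kg⁻¹ = m²·s⁻²
  B. m²·s⁻²
  C. [latent heat] = m²·s⁻²
  D. [acceleration] = m·s⁻²
  E. [kg·m⁻¹·s⁻²] · [kg⁻¹·m³] = m²·s⁻²
All reduce to m²·s⁻² except D., which is m·s⁻².

D.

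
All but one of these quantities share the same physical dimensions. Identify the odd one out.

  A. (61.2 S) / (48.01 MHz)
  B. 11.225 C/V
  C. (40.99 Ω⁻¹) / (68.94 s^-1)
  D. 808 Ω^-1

In SI base units:
  A. [kg⁻¹·m⁻²·s³·A²] / [s⁻¹] = kg⁻¹·m⁻²·s⁴·A²
  B. C·V⁻¹ = s·A·(J·C⁻¹)⁻¹ = kg⁻¹·m⁻²·s⁴·A²
  C. [kg⁻¹·m⁻²·s³·A²] / [s⁻¹] = kg⁻¹·m⁻²·s⁴·A²
  D. Ω⁻¹ = (V·A⁻¹)⁻¹ = kg⁻¹·m⁻²·s³·A²
All reduce to kg⁻¹·m⁻²·s⁴·A² except D., which is kg⁻¹·m⁻²·s³·A².

D.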